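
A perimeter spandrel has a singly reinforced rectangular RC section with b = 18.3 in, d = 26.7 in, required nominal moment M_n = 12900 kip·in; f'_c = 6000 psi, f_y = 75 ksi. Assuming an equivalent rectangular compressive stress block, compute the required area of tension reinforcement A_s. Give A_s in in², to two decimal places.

From M_n = 0.85 f'_c a b (d − a/2):
a = d − √(d² − 2M_n/(0.85 f'_c b)) = 26.7 − √(26.7² − 2 × 12900/(0.85 × 6 × 18.3)) = 5.809 in.
A_s = 0.85 f'_c a b / f_y = 0.85 × 6 × 5.809 × 18.3 / 75 = 7.229 in².

A_s ≈ 7.23 in²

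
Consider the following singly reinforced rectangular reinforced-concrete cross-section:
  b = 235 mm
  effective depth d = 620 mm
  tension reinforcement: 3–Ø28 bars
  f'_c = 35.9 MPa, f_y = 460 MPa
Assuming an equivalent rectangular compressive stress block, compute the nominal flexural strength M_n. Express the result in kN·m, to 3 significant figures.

M_n ≈ 477 kN·m

A_s = 3 × 616 = 1848 mm².
T = A_s f_y = 1848 × 460 = 850080 N = 850.08 kN.
From C = T: a = T/(0.85 f'_c b) = 850080/(0.85 × 35.9 × 235) = 118.54 mm.
M_n = T(d − a/2) = 850.08 kN × (620 − 59.27) mm = 476.67 kN·m.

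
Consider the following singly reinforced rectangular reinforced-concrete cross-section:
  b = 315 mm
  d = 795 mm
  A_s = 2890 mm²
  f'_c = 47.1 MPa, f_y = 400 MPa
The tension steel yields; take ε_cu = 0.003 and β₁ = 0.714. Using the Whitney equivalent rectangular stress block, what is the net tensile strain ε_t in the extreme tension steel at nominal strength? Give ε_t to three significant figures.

a = A_s f_y/(0.85 f'_c b) = 91.67 mm.
β₁ = 0.714, so c = a/β₁ = 91.67/0.714 = 128.39 mm.
From the linear strain diagram with ε_cu = 0.003: ε_t = 0.003 (d − c)/c = 0.003 × (795 − 128.39)/128.39 = 0.0156.
Since ε_t ≥ 0.005, the section is tension-controlled.

ε_t ≈ 0.0156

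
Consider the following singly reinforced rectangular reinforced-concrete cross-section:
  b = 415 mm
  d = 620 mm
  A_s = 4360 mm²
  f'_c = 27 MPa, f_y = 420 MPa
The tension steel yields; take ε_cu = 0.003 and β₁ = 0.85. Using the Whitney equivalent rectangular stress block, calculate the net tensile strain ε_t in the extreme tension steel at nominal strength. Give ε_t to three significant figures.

a = A_s f_y/(0.85 f'_c b) = 192.27 mm.
β₁ = 0.85, so c = a/β₁ = 192.27/0.85 = 226.20 mm.
From the linear strain diagram with ε_cu = 0.003: ε_t = 0.003 (d − c)/c = 0.003 × (620 − 226.20)/226.20 = 0.00522.
Since ε_t ≥ 0.005, the section is tension-controlled.

ε_t ≈ 0.00522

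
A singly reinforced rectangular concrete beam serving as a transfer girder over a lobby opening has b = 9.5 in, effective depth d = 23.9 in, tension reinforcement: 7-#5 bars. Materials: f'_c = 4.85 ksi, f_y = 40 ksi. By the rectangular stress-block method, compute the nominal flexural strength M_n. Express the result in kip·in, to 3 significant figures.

M_n ≈ 1980 kip·in

A_s = 7 × 0.31 = 2.17 in².
T = A_s f_y = 2.17 × 40 = 86.8 kips.
a = T/(0.85 f'_c b) = 86.8/(0.85 × 4.85 × 9.5) = 2.216 in.
M_n = T(d − a/2) = 86.8 × (23.9 − 1.108) = 1978.3 kip·in.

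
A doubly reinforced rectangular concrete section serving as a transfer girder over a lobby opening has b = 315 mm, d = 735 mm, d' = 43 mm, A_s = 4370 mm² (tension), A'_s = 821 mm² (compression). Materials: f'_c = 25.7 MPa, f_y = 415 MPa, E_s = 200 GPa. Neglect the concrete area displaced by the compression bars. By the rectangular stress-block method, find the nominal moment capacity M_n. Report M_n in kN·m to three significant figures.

M_n ≈ 1160 kN·m

Assume both tension and compression steel yield.
Net tension couple steel: A_s − A'_s = 3549 mm².
a = (A_s − A'_s) f_y / (0.85 f'_c b) = 1472835/(0.85 × 25.7 × 315) = 214.04 mm.
c = a/β₁ = 214.04/0.85 = 251.81 mm; ε'_s = 0.003(c − d')/c = 0.0025 ≥ f_y/E_s = 0.0021, so compression steel does yield.
M_n = (A_s − A'_s) f_y (d − a/2) + A'_s f_y (d − d') = [1472835 × (735 − 107.02) + 340715 × (735 − 43)] × 10⁻⁶ = 924.91 + 235.77 = 1160.68 kN·m.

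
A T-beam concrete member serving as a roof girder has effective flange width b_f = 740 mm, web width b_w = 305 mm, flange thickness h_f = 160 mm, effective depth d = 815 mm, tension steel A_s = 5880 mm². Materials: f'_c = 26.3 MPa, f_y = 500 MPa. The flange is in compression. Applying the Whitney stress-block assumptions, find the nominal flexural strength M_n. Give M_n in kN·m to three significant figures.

Tension: T = A_s f_y = 5880 × 500 = 2940000 N.
Try a within the flange: a = T/(0.85 f'_c b_f) = 2940000/(0.85 × 26.3 × 740) = 177.72 mm.
a = 177.72 > h_f = 160 mm: the block extends into the web. Split into flange-overhang and web parts.
C_f = 0.85 f'_c (b_f − b_w) h_f = 0.85 × 26.3 × (740 − 305) × 160 = 1555908 N.
Remaining web compression depth: a_w = (T − C_f)/(0.85 f'_c b_w) = (2940000 − 1555908)/(0.85 × 26.3 × 305) = 203.00 mm.
M_n = C_f(d − h_f/2) + (T − C_f)(d − a_w/2) = 1555908 × (815 − 80) + 1384092 × (815 − 101.5) = 1143.59 + 987.55 = 2131.14 × 10⁶ N·mm.
M_n = 2131.14 kN·m.

M_n ≈ 2130 kN·m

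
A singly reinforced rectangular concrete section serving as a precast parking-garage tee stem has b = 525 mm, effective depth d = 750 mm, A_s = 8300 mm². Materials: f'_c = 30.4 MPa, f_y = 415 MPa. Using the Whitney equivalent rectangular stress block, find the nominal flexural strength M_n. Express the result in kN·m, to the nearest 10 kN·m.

M_n ≈ 2150 kN·m

T = A_s f_y = 8300 × 415 = 3444500 N = 3444.5 kN.
From C = T: a = T/(0.85 f'_c b) = 3444500/(0.85 × 30.4 × 525) = 253.91 mm.
M_n = T(d − a/2) = 3444.5 kN × (750 − 126.955) mm = 2146.08 kN·m.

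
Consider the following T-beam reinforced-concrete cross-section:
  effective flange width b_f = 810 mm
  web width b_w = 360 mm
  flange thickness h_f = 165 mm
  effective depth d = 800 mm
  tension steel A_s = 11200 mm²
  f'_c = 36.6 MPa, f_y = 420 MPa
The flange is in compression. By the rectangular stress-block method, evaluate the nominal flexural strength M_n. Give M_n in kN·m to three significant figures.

M_n ≈ 3320 kN·m

Tension: T = A_s f_y = 11200 × 420 = 4704000 N.
Try a within the flange: a = T/(0.85 f'_c b_f) = 4704000/(0.85 × 36.6 × 810) = 186.67 mm.
a = 186.67 > h_f = 165 mm: the block extends into the web. Split into flange-overhang and web parts.
C_f = 0.85 f'_c (b_f − b_w) h_f = 0.85 × 36.6 × (810 − 360) × 165 = 2309918 N.
Remaining web compression depth: a_w = (T − C_f)/(0.85 f'_c b_w) = (4704000 − 2309918)/(0.85 × 36.6 × 360) = 213.76 mm.
M_n = C_f(d − h_f/2) + (T − C_f)(d − a_w/2) = 2309918 × (800 − 82.5) + 2394082 × (800 − 106.88) = 1657.37 + 1659.39 = 3316.76 × 10⁶ N·mm.
M_n = 3316.76 kN·m.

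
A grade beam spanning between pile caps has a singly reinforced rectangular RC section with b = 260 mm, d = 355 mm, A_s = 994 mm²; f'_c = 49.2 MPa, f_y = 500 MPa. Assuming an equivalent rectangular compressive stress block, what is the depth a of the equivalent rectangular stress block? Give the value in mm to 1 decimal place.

a ≈ 45.7 mm

T = A_s f_y = 994 × 500 = 497000 N = 497 kN.
Setting C = 0.85 f'_c a b equal to T: a = 497000/(0.85 × 49.2 × 260) = 45.7 mm.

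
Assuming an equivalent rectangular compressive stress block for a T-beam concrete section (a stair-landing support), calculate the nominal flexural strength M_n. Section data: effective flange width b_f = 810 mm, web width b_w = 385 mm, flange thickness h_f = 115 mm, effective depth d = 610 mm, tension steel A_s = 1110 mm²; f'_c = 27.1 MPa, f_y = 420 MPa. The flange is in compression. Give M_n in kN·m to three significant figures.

M_n ≈ 279 kN·m

Tension: T = A_s f_y = 1110 × 420 = 466200 N.
Try a within the flange: a = T/(0.85 f'_c b_f) = 466200/(0.85 × 27.1 × 810) = 24.99 mm.
Since a = 24.99 ≤ h_f = 115 mm, the stress block lies entirely in the flange; analyse as a rectangular beam of width b_f.
M_n = T(d − a/2) = 466200 × (610 − 12.495) = 278.56 × 10⁶ N·mm.
M_n = 278.56 kN·m.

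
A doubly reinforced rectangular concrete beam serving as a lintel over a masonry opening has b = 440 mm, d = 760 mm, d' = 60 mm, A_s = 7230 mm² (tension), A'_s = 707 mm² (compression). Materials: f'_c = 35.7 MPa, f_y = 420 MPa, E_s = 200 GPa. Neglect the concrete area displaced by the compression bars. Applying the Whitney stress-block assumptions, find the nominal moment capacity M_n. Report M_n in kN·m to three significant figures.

M_n ≈ 2010 kN·m

Assume both tension and compression steel yield.
Net tension couple steel: A_s − A'_s = 6523 mm².
a = (A_s − A'_s) f_y / (0.85 f'_c b) = 2739660/(0.85 × 35.7 × 440) = 205.19 mm.
c = a/β₁ = 205.19/0.795 = 258.10 mm; ε'_s = 0.003(c − d')/c = 0.0023 ≥ f_y/E_s = 0.0021, so compression steel does yield.
M_n = (A_s − A'_s) f_y (d − a/2) + A'_s f_y (d − d') = [2739660 × (760 − 102.595) + 296940 × (760 − 60)] × 10⁻⁶ = 1801.07 + 207.86 = 2008.93 kN·m.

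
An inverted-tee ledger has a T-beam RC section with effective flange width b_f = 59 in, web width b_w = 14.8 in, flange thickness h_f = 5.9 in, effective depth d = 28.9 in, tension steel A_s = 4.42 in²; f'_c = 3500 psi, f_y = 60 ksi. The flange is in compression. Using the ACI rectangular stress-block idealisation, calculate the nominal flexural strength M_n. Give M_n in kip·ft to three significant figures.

M_n ≈ 622 kip·ft

Tension: T = A_s f_y = 4.42 × 60 = 265.2 kips.
Try a within the flange: a = T/(0.85 f'_c b_f) = 265.2/(0.85 × 3.5 × 59) = 1.511 in.
Since a = 1.511 ≤ h_f = 5.9 in, the stress block lies entirely in the flange; analyse as a rectangular beam of width b_f.
M_n = T(d − a/2) = 265.2 × (28.9 − 0.7555) = 7463.9 kip·in.
M_n = 7463.9/12 = 621.99 kip·ft.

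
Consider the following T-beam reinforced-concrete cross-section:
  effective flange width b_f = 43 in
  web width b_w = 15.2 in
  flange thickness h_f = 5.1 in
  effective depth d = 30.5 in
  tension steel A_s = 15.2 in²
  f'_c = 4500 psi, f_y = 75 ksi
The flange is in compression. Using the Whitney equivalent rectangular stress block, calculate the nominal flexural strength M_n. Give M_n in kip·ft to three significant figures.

Tension: T = A_s f_y = 15.2 × 75 = 1140 kips.
Try a within the flange: a = T/(0.85 f'_c b_f) = 1140/(0.85 × 4.5 × 43) = 6.931 in.
a = 6.931 > h_f = 5.1 in: the block extends into the web. Split into flange-overhang and web parts.
C_f = 0.85 f'_c (b_f − b_w) h_f = 0.85 × 4.5 × (43 − 15.2) × 5.1 = 542.3 kips.
Remaining web compression depth: a_w = (T − C_f)/(0.85 f'_c b_w) = (1140 − 542.3)/(0.85 × 4.5 × 15.2) = 10.280 in.
M_n = C_f(d − h_f/2) + (T − C_f)(d − a_w/2) = 542.3 × (30.5 − 2.55) + 597.7 × (30.5 − 5.14) = 15157.3 + 15157.7 = 30315.0 kip·in.
M_n = 30315.0/12 = 2526.25 kip·ft.

M_n ≈ 2530 kip·ft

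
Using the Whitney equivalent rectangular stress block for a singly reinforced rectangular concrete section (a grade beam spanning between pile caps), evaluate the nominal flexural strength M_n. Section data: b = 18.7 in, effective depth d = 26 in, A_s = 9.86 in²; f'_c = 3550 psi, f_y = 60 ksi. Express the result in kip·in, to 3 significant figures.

M_n ≈ 12300 kip·in

T = A_s f_y = 9.86 × 60 = 591.6 kips.
a = T/(0.85 f'_c b) = 591.6/(0.85 × 3.55 × 18.7) = 10.484 in.
M_n = T(d − a/2) = 591.6 × (26 − 5.242) = 12280.4 kip·in.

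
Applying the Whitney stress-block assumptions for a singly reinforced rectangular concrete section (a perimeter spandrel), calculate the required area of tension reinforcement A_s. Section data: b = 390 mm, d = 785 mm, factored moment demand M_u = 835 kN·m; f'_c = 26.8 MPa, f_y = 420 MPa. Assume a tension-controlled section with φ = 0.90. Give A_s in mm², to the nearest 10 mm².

M_n = M_u/φ = 835/0.90 = 927.778 kN·m.
With M_n = 0.85 f'_c a b (d − a/2), solve the quadratic for a:
a = d − √(d² − 2M_n/(0.85 f'_c b)) = 785 − √(785² − 2 × 927.778×10⁶/(0.85 × 26.8 × 390)) = 146.75 mm.
A_s = 0.85 f'_c a b / f_y = 0.85 × 26.8 × 146.75 × 390 / 420 = 3104.2 mm².

A_s ≈ 3100 mm²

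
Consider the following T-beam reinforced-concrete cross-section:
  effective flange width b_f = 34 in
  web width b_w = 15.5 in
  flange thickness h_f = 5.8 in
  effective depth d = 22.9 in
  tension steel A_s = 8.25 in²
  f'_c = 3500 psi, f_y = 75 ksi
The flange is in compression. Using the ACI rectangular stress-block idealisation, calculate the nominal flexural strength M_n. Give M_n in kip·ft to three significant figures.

M_n ≈ 1020 kip·ft

Tension: T = A_s f_y = 8.25 × 75 = 618.75 kips.
Try a within the flange: a = T/(0.85 f'_c b_f) = 618.75/(0.85 × 3.5 × 34) = 6.117 in.
a = 6.117 > h_f = 5.8 in: the block extends into the web. Split into flange-overhang and web parts.
C_f = 0.85 f'_c (b_f − b_w) h_f = 0.85 × 3.5 × (34 − 15.5) × 5.8 = 319.2 kips.
Remaining web compression depth: a_w = (T − C_f)/(0.85 f'_c b_w) = (618.75 − 319.2)/(0.85 × 3.5 × 15.5) = 6.496 in.
M_n = C_f(d − h_f/2) + (T − C_f)(d − a_w/2) = 319.2 × (22.9 − 2.9) + 299.55 × (22.9 − 3.248) = 6384.0 + 5886.8 = 12270.8 kip·in.
M_n = 12270.8/12 = 1022.57 kip·ft.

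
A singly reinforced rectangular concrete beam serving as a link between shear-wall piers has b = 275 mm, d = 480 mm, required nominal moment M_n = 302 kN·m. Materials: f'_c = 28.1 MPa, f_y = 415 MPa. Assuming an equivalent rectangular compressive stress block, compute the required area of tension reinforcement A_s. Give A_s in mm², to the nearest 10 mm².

With M_n = 0.85 f'_c a b (d − a/2), solve the quadratic for a:
a = d − √(d² − 2M_n/(0.85 f'_c b)) = 480 − √(480² − 2 × 302×10⁶/(0.85 × 28.1 × 275)) = 107.92 mm.
A_s = 0.85 f'_c a b / f_y = 0.85 × 28.1 × 107.92 × 275 / 415 = 1708.1 mm².

A_s ≈ 1710 mm²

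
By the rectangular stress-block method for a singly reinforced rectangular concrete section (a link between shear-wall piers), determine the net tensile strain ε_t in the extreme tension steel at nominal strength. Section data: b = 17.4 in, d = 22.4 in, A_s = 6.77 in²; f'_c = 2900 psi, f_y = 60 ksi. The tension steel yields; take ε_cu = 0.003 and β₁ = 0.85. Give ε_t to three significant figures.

ε_t ≈ 0.00303

a = A_s f_y/(0.85 f'_c b) = 9.471 in.
β₁ = 0.85, so c = a/β₁ = 9.471/0.85 = 11.142 in.
From the linear strain diagram with ε_cu = 0.003: ε_t = 0.003 (d − c)/c = 0.003 × (22.4 − 11.142)/11.142 = 0.00303.
ε_t < 0.004 — the section is over-reinforced for flexure under ACI limits.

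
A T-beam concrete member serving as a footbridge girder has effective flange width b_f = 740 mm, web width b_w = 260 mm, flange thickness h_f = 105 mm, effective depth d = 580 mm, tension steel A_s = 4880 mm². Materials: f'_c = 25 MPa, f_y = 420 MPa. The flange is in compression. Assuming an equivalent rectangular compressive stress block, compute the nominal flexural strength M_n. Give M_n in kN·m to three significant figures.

M_n ≈ 1050 kN·m

Tension: T = A_s f_y = 4880 × 420 = 2049600 N.
Try a within the flange: a = T/(0.85 f'_c b_f) = 2049600/(0.85 × 25 × 740) = 130.34 mm.
a = 130.34 > h_f = 105 mm: the block extends into the web. Split into flange-overhang and web parts.
C_f = 0.85 f'_c (b_f − b_w) h_f = 0.85 × 25 × (740 − 260) × 105 = 1071000 N.
Remaining web compression depth: a_w = (T − C_f)/(0.85 f'_c b_w) = (2049600 − 1071000)/(0.85 × 25 × 260) = 177.12 mm.
M_n = C_f(d − h_f/2) + (T − C_f)(d − a_w/2) = 1071000 × (580 − 52.5) + 978600 × (580 − 88.56) = 564.95 + 480.92 = 1045.87 × 10⁶ N·mm.
M_n = 1045.87 kN·m.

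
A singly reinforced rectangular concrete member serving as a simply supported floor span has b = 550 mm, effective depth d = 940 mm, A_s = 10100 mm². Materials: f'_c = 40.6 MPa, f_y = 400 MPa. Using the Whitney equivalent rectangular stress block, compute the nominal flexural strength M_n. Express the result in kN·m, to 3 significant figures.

T = A_s f_y = 10100 × 400 = 4040000 N = 4040 kN.
From C = T: a = T/(0.85 f'_c b) = 4040000/(0.85 × 40.6 × 550) = 212.85 mm.
M_n = T(d − a/2) = 4040 kN × (940 − 106.425) mm = 3367.64 kN·m.

M_n ≈ 3370 kN·m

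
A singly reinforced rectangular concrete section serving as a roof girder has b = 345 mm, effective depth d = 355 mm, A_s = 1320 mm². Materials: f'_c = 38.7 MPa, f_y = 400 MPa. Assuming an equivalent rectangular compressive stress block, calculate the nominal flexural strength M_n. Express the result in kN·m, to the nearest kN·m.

T = A_s f_y = 1320 × 400 = 528000 N = 528 kN.
From C = T: a = T/(0.85 f'_c b) = 528000/(0.85 × 38.7 × 345) = 46.52 mm.
M_n = T(d − a/2) = 528 kN × (355 − 23.26) mm = 175.16 kN·m.

M_n ≈ 175 kN·m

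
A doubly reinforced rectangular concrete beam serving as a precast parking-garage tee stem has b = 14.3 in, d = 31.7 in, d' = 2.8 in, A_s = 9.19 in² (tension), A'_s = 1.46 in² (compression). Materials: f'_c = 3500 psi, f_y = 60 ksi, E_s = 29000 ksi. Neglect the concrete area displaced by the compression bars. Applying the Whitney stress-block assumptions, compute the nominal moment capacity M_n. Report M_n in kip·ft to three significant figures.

M_n ≈ 1230 kip·ft

Assume both steels yield.
a = (A_s − A'_s) f_y/(0.85 f'_c b) = (9.19 − 1.46) × 60/(0.85 × 3.5 × 14.3) = 10.902 in.
c = a/β₁ = 10.902/0.85 = 12.826 in; ε'_s = 0.003(c − d')/c = 0.0023 ≥ ε_y = 0.0021, so the compression steel yields.
M_n = (A_s − A'_s) f_y (d − a/2) + A'_s f_y (d − d') = 463.8 × (31.7 − 5.451) + 87.6 × (31.7 − 2.8) = 12174.3 + 2531.6 = 14705.9 kip·in = 14705.9/12 = 1225.49 kip·ft.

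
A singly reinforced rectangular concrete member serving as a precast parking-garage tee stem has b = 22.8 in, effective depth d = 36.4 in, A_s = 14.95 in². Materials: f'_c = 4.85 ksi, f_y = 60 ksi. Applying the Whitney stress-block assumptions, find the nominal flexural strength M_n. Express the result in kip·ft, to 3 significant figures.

T = A_s f_y = 14.95 × 60 = 897 kips.
a = T/(0.85 f'_c b) = 897/(0.85 × 4.85 × 22.8) = 9.543 in.
M_n = T(d − a/2) = 897 × (36.4 − 4.7715) = 28370.8 kip·in = 28370.8/12 = 2364.23 kip·ft.

M_n ≈ 2360 kip·ft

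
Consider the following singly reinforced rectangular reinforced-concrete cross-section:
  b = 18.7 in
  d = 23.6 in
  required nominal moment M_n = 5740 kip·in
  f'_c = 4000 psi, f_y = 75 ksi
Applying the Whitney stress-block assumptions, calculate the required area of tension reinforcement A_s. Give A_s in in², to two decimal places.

A_s ≈ 3.56 in²

From M_n = 0.85 f'_c a b (d − a/2):
a = d − √(d² − 2M_n/(0.85 f'_c b)) = 23.6 − √(23.6² − 2 × 5740/(0.85 × 4 × 18.7)) = 4.199 in.
A_s = 0.85 f'_c a b / f_y = 0.85 × 4 × 4.199 × 18.7 / 75 = 3.560 in².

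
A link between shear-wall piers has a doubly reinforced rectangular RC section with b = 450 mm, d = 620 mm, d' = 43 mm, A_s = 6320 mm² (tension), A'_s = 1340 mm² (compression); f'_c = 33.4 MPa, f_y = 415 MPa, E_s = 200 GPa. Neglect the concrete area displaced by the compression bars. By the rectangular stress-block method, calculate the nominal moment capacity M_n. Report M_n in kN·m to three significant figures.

M_n ≈ 1440 kN·m

Assume both tension and compression steel yield.
Net tension couple steel: A_s − A'_s = 4980 mm².
a = (A_s − A'_s) f_y / (0.85 f'_c b) = 2066700/(0.85 × 33.4 × 450) = 161.77 mm.
c = a/β₁ = 161.77/0.811 = 199.47 mm; ε'_s = 0.003(c − d')/c = 0.0024 ≥ f_y/E_s = 0.0021, so compression steel does yield.
M_n = (A_s − A'_s) f_y (d − a/2) + A'_s f_y (d − d') = [2066700 × (620 − 80.885) + 556100 × (620 − 43)] × 10⁻⁶ = 1114.19 + 320.87 = 1435.06 kN·m.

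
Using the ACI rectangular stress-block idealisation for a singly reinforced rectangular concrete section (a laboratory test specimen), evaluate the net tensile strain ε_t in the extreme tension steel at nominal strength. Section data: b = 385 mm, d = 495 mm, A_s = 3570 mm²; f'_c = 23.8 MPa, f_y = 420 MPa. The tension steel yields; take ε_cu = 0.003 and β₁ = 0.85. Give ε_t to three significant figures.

ε_t ≈ 0.00356

a = A_s f_y/(0.85 f'_c b) = 192.51 mm.
β₁ = 0.85, so c = a/β₁ = 192.51/0.85 = 226.48 mm.
From the linear strain diagram with ε_cu = 0.003: ε_t = 0.003 (d − c)/c = 0.003 × (495 − 226.48)/226.48 = 0.00356.
ε_t < 0.004 — the section is over-reinforced for flexure under ACI limits.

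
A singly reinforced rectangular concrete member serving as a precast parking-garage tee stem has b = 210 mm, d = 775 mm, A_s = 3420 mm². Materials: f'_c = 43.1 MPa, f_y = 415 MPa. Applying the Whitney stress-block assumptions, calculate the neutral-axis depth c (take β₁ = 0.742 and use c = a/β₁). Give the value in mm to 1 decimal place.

T = A_s f_y = 3420 × 415 = 1419300 N = 1419.3 kN.
Setting C = 0.85 f'_c a b equal to T: a = 1419300/(0.85 × 43.1 × 210) = 184.484 mm.
With β₁ = 0.742, c = a/β₁ = 184.484/0.742 = 248.6 mm.

c ≈ 248.6 mm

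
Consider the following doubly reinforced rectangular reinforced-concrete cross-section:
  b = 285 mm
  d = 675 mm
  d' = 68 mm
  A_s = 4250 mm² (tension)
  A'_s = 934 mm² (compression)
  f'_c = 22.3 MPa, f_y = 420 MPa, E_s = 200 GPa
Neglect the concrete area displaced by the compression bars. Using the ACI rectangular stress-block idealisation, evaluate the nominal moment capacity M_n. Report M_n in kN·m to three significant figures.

M_n ≈ 999 kN·m

Assume both tension and compression steel yield.
Net tension couple steel: A_s − A'_s = 3316 mm².
a = (A_s − A'_s) f_y / (0.85 f'_c b) = 1392720/(0.85 × 22.3 × 285) = 257.81 mm.
c = a/β₁ = 257.81/0.85 = 303.31 mm; ε'_s = 0.003(c − d')/c = 0.0023 ≥ f_y/E_s = 0.0021, so compression steel does yield.
M_n = (A_s − A'_s) f_y (d − a/2) + A'_s f_y (d − d') = [1392720 × (675 − 128.905) + 392280 × (675 − 68)] × 10⁻⁶ = 760.56 + 238.11 = 998.67 kN·m.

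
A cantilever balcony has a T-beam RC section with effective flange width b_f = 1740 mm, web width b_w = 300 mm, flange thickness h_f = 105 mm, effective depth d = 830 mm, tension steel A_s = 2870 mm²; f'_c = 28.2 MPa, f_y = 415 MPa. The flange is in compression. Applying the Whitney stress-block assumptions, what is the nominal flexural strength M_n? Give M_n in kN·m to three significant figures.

M_n ≈ 972 kN·m

Tension: T = A_s f_y = 2870 × 415 = 1191050 N.
Try a within the flange: a = T/(0.85 f'_c b_f) = 1191050/(0.85 × 28.2 × 1740) = 28.56 mm.
Since a = 28.56 ≤ h_f = 105 mm, the stress block lies entirely in the flange; analyse as a rectangular beam of width b_f.
M_n = T(d − a/2) = 1191050 × (830 − 14.28) = 971.56 × 10⁶ N·mm.
M_n = 971.56 kN·m.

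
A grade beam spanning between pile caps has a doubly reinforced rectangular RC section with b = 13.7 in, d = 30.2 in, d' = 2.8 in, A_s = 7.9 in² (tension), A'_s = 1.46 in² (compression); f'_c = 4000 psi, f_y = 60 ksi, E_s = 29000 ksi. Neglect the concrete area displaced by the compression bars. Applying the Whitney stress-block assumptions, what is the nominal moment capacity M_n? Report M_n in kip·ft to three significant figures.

M_n ≈ 1040 kip·ft

Assume both steels yield.
a = (A_s − A'_s) f_y/(0.85 f'_c b) = (7.9 − 1.46) × 60/(0.85 × 4 × 13.7) = 8.295 in.
c = a/β₁ = 8.295/0.85 = 9.759 in; ε'_s = 0.003(c − d')/c = 0.0021 ≥ ε_y = 0.0021, so the compression steel yields.
M_n = (A_s − A'_s) f_y (d − a/2) + A'_s f_y (d − d') = 386.4 × (30.2 − 4.1475) + 87.6 × (30.2 − 2.8) = 10066.7 + 2400.2 = 12466.9 kip·in = 12466.9/12 = 1038.91 kip·ft.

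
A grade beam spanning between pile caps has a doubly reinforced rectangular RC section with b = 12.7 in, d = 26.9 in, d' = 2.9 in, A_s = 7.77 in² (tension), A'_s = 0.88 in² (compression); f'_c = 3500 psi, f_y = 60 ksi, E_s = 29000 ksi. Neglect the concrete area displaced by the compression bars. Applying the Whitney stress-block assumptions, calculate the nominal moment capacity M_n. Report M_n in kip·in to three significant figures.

M_n ≈ 10100 kip·in

Assume both steels yield.
a = (A_s − A'_s) f_y/(0.85 f'_c b) = (7.77 − 0.88) × 60/(0.85 × 3.5 × 12.7) = 10.942 in.
c = a/β₁ = 10.942/0.85 = 12.873 in; ε'_s = 0.003(c − d')/c = 0.0023 ≥ ε_y = 0.0021, so the compression steel yields.
M_n = (A_s − A'_s) f_y (d − a/2) + A'_s f_y (d − d') = 413.4 × (26.9 − 5.471) + 52.8 × (26.9 − 2.9) = 8858.7 + 1267.2 = 10125.9 kip·in.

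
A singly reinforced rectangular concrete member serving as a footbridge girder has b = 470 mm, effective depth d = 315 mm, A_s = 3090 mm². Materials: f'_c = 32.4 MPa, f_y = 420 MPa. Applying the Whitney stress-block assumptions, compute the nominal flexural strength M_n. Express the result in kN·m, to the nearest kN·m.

T = A_s f_y = 3090 × 420 = 1297800 N = 1297.8 kN.
From C = T: a = T/(0.85 f'_c b) = 1297800/(0.85 × 32.4 × 470) = 100.26 mm.
M_n = T(d − a/2) = 1297.8 kN × (315 − 50.13) mm = 343.75 kN·m.

M_n ≈ 344 kN·m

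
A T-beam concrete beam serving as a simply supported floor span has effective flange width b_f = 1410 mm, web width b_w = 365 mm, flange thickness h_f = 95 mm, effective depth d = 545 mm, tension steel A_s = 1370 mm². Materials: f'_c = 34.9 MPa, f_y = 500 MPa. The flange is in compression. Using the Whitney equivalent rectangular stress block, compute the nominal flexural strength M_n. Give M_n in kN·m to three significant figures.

M_n ≈ 368 kN·m

Tension: T = A_s f_y = 1370 × 500 = 685000 N.
Try a within the flange: a = T/(0.85 f'_c b_f) = 685000/(0.85 × 34.9 × 1410) = 16.38 mm.
Since a = 16.38 ≤ h_f = 95 mm, the stress block lies entirely in the flange; analyse as a rectangular beam of width b_f.
M_n = T(d − a/2) = 685000 × (545 − 8.19) = 367.71 × 10⁶ N·mm.
M_n = 367.71 kN·m.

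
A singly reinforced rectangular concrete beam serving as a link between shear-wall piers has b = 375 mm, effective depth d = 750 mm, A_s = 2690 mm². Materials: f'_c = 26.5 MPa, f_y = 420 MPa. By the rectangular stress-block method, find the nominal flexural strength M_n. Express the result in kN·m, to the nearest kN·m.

T = A_s f_y = 2690 × 420 = 1129800 N = 1129.8 kN.
From C = T: a = T/(0.85 f'_c b) = 1129800/(0.85 × 26.5 × 375) = 133.75 mm.
M_n = T(d − a/2) = 1129.8 kN × (750 − 66.875) mm = 771.79 kN·m.

M_n ≈ 772 kN·m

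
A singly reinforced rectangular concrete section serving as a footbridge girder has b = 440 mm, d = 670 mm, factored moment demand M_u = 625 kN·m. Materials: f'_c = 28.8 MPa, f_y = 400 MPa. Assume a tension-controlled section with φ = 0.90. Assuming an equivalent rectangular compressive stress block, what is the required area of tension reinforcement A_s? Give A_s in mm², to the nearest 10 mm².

M_n = M_u/φ = 625/0.90 = 694.444 kN·m.
With M_n = 0.85 f'_c a b (d − a/2), solve the quadratic for a:
a = d − √(d² − 2M_n/(0.85 f'_c b)) = 670 − √(670² − 2 × 694.444×10⁶/(0.85 × 28.8 × 440)) = 104.35 mm.
A_s = 0.85 f'_c a b / f_y = 0.85 × 28.8 × 104.35 × 440 / 400 = 2809.9 mm².

A_s ≈ 2810 mm²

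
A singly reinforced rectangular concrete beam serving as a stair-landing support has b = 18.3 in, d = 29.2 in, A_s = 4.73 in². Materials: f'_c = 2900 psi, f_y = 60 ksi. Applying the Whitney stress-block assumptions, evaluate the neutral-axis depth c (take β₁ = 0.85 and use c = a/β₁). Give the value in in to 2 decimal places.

T = A_s f_y = 4.73 × 60 = 283.8 kips.
a = T/(0.85 f'_c b) = 283.8/(0.85 × 2.9 × 18.3) = 6.2914 in.
With β₁ = 0.85, c = a/β₁ = 6.2914/0.85 = 7.40 in.

c ≈ 7.40 in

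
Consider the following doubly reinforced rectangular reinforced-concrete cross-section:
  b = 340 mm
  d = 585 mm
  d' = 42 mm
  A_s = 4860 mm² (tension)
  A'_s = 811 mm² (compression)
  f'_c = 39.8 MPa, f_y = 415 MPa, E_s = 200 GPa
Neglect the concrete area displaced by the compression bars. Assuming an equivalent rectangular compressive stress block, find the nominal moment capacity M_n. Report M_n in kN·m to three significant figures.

Assume both tension and compression steel yield.
Net tension couple steel: A_s − A'_s = 4049 mm².
a = (A_s − A'_s) f_y / (0.85 f'_c b) = 1680335/(0.85 × 39.8 × 340) = 146.09 mm.
c = a/β₁ = 146.09/0.766 = 190.72 mm; ε'_s = 0.003(c − d')/c = 0.0023 ≥ f_y/E_s = 0.0021, so compression steel does yield.
M_n = (A_s − A'_s) f_y (d − a/2) + A'_s f_y (d − d') = [1680335 × (585 − 73.045) + 336565 × (585 − 42)] × 10⁻⁶ = 860.26 + 182.75 = 1043.01 kN·m.

M_n ≈ 1040 kN·m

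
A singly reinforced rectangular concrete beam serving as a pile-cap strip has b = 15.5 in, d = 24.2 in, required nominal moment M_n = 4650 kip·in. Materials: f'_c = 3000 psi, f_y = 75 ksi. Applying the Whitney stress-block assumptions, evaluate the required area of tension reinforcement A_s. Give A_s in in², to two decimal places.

From M_n = 0.85 f'_c a b (d − a/2):
a = d − √(d² − 2M_n/(0.85 f'_c b)) = 24.2 − √(24.2² − 2 × 4650/(0.85 × 3 × 15.5)) = 5.482 in.
A_s = 0.85 f'_c a b / f_y = 0.85 × 3 × 5.482 × 15.5 / 75 = 2.889 in².

A_s ≈ 2.89 in²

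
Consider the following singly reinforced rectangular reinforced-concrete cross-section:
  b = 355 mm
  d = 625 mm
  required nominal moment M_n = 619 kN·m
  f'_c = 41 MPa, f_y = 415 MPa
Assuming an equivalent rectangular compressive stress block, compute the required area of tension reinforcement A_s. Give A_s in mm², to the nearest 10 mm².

A_s ≈ 2560 mm²

With M_n = 0.85 f'_c a b (d − a/2), solve the quadratic for a:
a = d − √(d² − 2M_n/(0.85 f'_c b)) = 625 − √(625² − 2 × 619×10⁶/(0.85 × 41 × 355)) = 85.97 mm.
A_s = 0.85 f'_c a b / f_y = 0.85 × 41 × 85.97 × 355 / 415 = 2562.9 mm².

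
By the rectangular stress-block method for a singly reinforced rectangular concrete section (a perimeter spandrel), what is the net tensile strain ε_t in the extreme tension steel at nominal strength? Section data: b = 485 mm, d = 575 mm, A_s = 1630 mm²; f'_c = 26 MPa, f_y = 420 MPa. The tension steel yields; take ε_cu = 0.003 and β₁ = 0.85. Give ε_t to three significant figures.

ε_t ≈ 0.0200

a = A_s f_y/(0.85 f'_c b) = 63.87 mm.
β₁ = 0.85, so c = a/β₁ = 63.87/0.85 = 75.14 mm.
From the linear strain diagram with ε_cu = 0.003: ε_t = 0.003 (d − c)/c = 0.003 × (575 − 75.14)/75.14 = 0.0200.
Since ε_t ≥ 0.005, the section is tension-controlled.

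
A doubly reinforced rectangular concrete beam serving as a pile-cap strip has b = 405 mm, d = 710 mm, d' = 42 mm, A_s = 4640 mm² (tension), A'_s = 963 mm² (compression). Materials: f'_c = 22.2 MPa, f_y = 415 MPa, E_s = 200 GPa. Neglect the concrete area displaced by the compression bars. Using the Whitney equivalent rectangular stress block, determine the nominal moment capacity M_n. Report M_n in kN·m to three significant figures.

M_n ≈ 1200 kN·m

Assume both tension and compression steel yield.
Net tension couple steel: A_s − A'_s = 3677 mm².
a = (A_s − A'_s) f_y / (0.85 f'_c b) = 1525955/(0.85 × 22.2 × 405) = 199.67 mm.
c = a/β₁ = 199.67/0.85 = 234.91 mm; ε'_s = 0.003(c − d')/c = 0.0025 ≥ f_y/E_s = 0.0021, so compression steel does yield.
M_n = (A_s − A'_s) f_y (d − a/2) + A'_s f_y (d − d') = [1525955 × (710 − 99.835) + 399645 × (710 − 42)] × 10⁻⁶ = 931.08 + 266.96 = 1198.04 kN·m.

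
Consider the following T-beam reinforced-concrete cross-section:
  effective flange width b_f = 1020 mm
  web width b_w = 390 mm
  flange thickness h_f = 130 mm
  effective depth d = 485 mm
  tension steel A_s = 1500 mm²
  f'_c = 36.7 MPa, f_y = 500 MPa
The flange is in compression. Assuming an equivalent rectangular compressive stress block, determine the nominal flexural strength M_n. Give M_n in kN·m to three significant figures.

M_n ≈ 355 kN·m

Tension: T = A_s f_y = 1500 × 500 = 750000 N.
Try a within the flange: a = T/(0.85 f'_c b_f) = 750000/(0.85 × 36.7 × 1020) = 23.57 mm.
Since a = 23.57 ≤ h_f = 130 mm, the stress block lies entirely in the flange; analyse as a rectangular beam of width b_f.
M_n = T(d − a/2) = 750000 × (485 − 11.785) = 354.91 × 10⁶ N·mm.
M_n = 354.91 kN·m.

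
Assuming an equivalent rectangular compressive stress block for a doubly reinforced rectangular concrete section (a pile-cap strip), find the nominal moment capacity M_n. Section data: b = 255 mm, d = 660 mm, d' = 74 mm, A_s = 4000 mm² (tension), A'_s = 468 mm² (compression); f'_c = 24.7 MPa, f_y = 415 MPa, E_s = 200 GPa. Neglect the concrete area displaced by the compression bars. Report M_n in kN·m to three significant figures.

Assume both tension and compression steel yield.
Net tension couple steel: A_s − A'_s = 3532 mm².
a = (A_s − A'_s) f_y / (0.85 f'_c b) = 1465780/(0.85 × 24.7 × 255) = 273.79 mm.
c = a/β₁ = 273.79/0.85 = 322.11 mm; ε'_s = 0.003(c − d')/c = 0.0023 ≥ f_y/E_s = 0.0021, so compression steel does yield.
M_n = (A_s − A'_s) f_y (d − a/2) + A'_s f_y (d − d') = [1465780 × (660 − 136.895) + 194220 × (660 − 74)] × 10⁻⁶ = 766.76 + 113.81 = 880.57 kN·m.

M_n ≈ 881 kN·m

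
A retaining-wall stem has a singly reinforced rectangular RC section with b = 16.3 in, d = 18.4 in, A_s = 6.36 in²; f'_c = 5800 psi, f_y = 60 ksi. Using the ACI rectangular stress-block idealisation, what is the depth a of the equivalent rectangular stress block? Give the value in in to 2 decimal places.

a ≈ 4.75 in

T = A_s f_y = 6.36 × 60 = 381.6 kips.
a = T/(0.85 f'_c b) = 381.6/(0.85 × 5.8 × 16.3) = 4.75 in.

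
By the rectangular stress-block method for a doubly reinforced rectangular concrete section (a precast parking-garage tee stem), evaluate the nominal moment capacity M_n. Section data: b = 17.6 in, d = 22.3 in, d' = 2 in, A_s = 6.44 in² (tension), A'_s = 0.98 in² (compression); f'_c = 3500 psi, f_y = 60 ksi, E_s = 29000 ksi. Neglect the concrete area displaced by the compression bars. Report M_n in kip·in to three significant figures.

Assume both steels yield.
a = (A_s − A'_s) f_y/(0.85 f'_c b) = (6.44 − 0.98) × 60/(0.85 × 3.5 × 17.6) = 6.257 in.
c = a/β₁ = 6.257/0.85 = 7.361 in; ε'_s = 0.003(c − d')/c = 0.0022 ≥ ε_y = 0.0021, so the compression steel yields.
M_n = (A_s − A'_s) f_y (d − a/2) + A'_s f_y (d − d') = 327.6 × (22.3 − 3.1285) + 58.8 × (22.3 − 2) = 6280.6 + 1193.6 = 7474.2 kip·in.

M_n ≈ 7470 kip·in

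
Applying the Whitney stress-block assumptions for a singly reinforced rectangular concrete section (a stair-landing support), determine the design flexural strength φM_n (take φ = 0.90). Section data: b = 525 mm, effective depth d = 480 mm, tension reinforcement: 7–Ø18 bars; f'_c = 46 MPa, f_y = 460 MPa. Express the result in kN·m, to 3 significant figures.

A_s = 7 × 254 = 1778 mm².
T = A_s f_y = 1778 × 460 = 817880 N = 817.88 kN.
From C = T: a = T/(0.85 f'_c b) = 817880/(0.85 × 46 × 525) = 39.84 mm.
M_n = T(d − a/2) = 817.88 kN × (480 − 19.92) mm = 376.29 kN·m.
φM_n = 0.90 × 376.29 = 338.66 kN·m.

φM_n ≈ 339 kN·m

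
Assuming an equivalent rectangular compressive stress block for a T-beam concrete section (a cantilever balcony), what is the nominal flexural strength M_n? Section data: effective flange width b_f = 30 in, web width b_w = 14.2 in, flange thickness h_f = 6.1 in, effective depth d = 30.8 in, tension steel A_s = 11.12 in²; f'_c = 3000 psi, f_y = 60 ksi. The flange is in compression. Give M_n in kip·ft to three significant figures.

Tension: T = A_s f_y = 11.12 × 60 = 667.2 kips.
Try a within the flange: a = T/(0.85 f'_c b_f) = 667.2/(0.85 × 3 × 30) = 8.722 in.
a = 8.722 > h_f = 6.1 in: the block extends into the web. Split into flange-overhang and web parts.
C_f = 0.85 f'_c (b_f − b_w) h_f = 0.85 × 3 × (30 − 14.2) × 6.1 = 245.8 kips.
Remaining web compression depth: a_w = (T − C_f)/(0.85 f'_c b_w) = (667.2 − 245.8)/(0.85 × 3 × 14.2) = 11.638 in.
M_n = C_f(d − h_f/2) + (T − C_f)(d − a_w/2) = 245.8 × (30.8 − 3.05) + 421.4 × (30.8 − 5.819) = 6821.0 + 10527.0 = 17348.0 kip·in.
M_n = 17348.0/12 = 1445.67 kip·ft.

M_n ≈ 1450 kip·ft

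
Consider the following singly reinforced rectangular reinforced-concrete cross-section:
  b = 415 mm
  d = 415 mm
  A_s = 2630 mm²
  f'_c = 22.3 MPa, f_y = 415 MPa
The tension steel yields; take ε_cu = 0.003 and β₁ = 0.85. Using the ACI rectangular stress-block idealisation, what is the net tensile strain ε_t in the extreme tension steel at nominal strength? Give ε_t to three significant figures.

a = A_s f_y/(0.85 f'_c b) = 138.75 mm.
β₁ = 0.85, so c = a/β₁ = 138.75/0.85 = 163.24 mm.
From the linear strain diagram with ε_cu = 0.003: ε_t = 0.003 (d − c)/c = 0.003 × (415 − 163.24)/163.24 = 0.00463.
ε_t is between 0.004 and 0.005 — transition zone.

ε_t ≈ 0.00463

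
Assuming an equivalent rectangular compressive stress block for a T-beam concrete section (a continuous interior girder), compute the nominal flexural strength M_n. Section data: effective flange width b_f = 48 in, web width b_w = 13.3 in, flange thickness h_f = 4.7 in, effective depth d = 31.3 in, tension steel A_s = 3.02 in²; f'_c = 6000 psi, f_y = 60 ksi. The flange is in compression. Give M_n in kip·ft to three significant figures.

Tension: T = A_s f_y = 3.02 × 60 = 181.2 kips.
Try a within the flange: a = T/(0.85 f'_c b_f) = 181.2/(0.85 × 6 × 48) = 0.740 in.
Since a = 0.740 ≤ h_f = 4.7 in, the stress block lies entirely in the flange; analyse as a rectangular beam of width b_f.
M_n = T(d − a/2) = 181.2 × (31.3 − 0.37) = 5604.5 kip·in.
M_n = 5604.5/12 = 467.04 kip·ft.

M_n ≈ 467 kip·ft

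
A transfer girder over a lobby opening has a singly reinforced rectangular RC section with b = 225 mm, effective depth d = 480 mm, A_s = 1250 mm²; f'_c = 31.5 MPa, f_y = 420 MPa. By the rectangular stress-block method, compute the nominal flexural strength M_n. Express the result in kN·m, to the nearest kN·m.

M_n ≈ 229 kN·m

T = A_s f_y = 1250 × 420 = 525000 N = 525 kN.
From C = T: a = T/(0.85 f'_c b) = 525000/(0.85 × 31.5 × 225) = 87.15 mm.
M_n = T(d − a/2) = 525 kN × (480 − 43.575) mm = 229.12 kN·m.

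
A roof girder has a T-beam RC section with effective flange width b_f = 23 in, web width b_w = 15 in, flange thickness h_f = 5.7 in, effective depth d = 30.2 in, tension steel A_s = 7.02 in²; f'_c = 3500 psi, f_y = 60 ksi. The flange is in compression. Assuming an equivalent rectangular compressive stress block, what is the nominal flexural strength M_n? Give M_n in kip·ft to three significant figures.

Tension: T = A_s f_y = 7.02 × 60 = 421.2 kips.
Try a within the flange: a = T/(0.85 f'_c b_f) = 421.2/(0.85 × 3.5 × 23) = 6.156 in.
a = 6.156 > h_f = 5.7 in: the block extends into the web. Split into flange-overhang and web parts.
C_f = 0.85 f'_c (b_f − b_w) h_f = 0.85 × 3.5 × (23 − 15) × 5.7 = 135.7 kips.
Remaining web compression depth: a_w = (T − C_f)/(0.85 f'_c b_w) = (421.2 − 135.7)/(0.85 × 3.5 × 15) = 6.398 in.
M_n = C_f(d − h_f/2) + (T − C_f)(d − a_w/2) = 135.7 × (30.2 − 2.85) + 285.5 × (30.2 − 3.199) = 3711.4 + 7708.8 = 11420.2 kip·in.
M_n = 11420.2/12 = 951.68 kip·ft.

M_n ≈ 952 kip·ft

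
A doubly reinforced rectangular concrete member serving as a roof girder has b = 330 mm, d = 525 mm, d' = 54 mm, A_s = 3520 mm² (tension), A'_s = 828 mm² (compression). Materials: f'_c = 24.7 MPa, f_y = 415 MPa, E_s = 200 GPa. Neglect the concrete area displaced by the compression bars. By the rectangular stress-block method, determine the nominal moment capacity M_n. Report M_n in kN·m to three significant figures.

M_n ≈ 658 kN·m

Assume both tension and compression steel yield.
Net tension couple steel: A_s − A'_s = 2692 mm².
a = (A_s − A'_s) f_y / (0.85 f'_c b) = 1117180/(0.85 × 24.7 × 330) = 161.25 mm.
c = a/β₁ = 161.25/0.85 = 189.71 mm; ε'_s = 0.003(c − d')/c = 0.0021 ≥ f_y/E_s = 0.0021, so compression steel does yield.
M_n = (A_s − A'_s) f_y (d − a/2) + A'_s f_y (d − d') = [1117180 × (525 − 80.625) + 343620 × (525 − 54)] × 10⁻⁶ = 496.45 + 161.85 = 658.30 kN·m.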